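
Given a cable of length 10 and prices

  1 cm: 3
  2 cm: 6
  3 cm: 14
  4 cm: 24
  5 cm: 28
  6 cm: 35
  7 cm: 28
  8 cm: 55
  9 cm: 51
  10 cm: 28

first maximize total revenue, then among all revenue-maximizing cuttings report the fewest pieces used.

Build r[k] bottom-up: r[k] = max over allowed piece i of (p[i] + r[k−i]).
r[1] = 3
r[2] = max(3+3, 6+0) = 6
r[3] = max(3+6, 6+3, 14+0) = 14
r[4] = max(3+14, 6+6, 14+3, 24+0) = 24
r[5] = max(3+24, 6+14, 14+6, 24+3, 28+0) = 28
r[6] = max(3+28, 6+24, 14+14, 24+6, 28+3, 35+0) = 35
r[7] = max(3+35, 6+28, 14+24, …, 35+3, 28+0) = 38
r[8] = max(3+38, 6+35, 14+28, …, 28+3, 55+0) = 55
r[9] = max(3+55, 6+38, 14+35, …, 55+3, 51+0) = 58
r[10] = max(3+58, 6+55, 14+38, …, 51+3, 28+0) = 61
Maximum revenue is 61.
Now minimize piece count subject to staying optimal: for each k, pieces[k] = 1 + min over i with p[i]+r[k−i]=r[k] of pieces[k−i].
pieces[7] = 2
pieces[8] = 1
pieces[9] = 2
pieces[10] = 2

2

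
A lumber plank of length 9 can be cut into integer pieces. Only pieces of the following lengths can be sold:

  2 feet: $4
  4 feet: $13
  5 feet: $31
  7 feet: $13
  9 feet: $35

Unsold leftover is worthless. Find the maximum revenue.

Let best[k] be the best obtainable value from length k. For each k, try every first piece i and keep the best of price[i] + best[k−i].
best[1] = 0
best[2] = 4
best[3] = 4
best[4] = 13
best[5] = 31
best[6] = 31
best[7] = 35  (first piece 2, then best[5]=31)
best[8] = 35
best[9] = 44  (first piece 4, then best[5]=31)
One optimal cutting: 5 + 4 → $44.

44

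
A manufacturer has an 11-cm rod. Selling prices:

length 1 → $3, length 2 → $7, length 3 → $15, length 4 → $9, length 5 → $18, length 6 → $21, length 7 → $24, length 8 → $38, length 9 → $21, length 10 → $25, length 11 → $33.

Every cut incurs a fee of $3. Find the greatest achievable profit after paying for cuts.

50

Build net[k] bottom-up: net[k] = max over allowed piece i of (p[i] + net[k−i]) − 3 per cut.
net[1] = 3
net[2] = 7
net[3] = 15
net[4] = 15  (first piece 1, then net[3]=15)
net[5] = 19  (first piece 2, then net[3]=15)
net[6] = 27  (first piece 3, then net[3]=15)
net[7] = 27  (first piece 1, then net[6]=27)
net[8] = 38
net[9] = 39  (first piece 3, then net[6]=27)
net[10] = 42  (first piece 2, then net[8]=38)
net[11] = 50  (first piece 3, then net[8]=38)
One optimal plan: pieces 8 + 3 (1 cut) → $53 − $3 = $50.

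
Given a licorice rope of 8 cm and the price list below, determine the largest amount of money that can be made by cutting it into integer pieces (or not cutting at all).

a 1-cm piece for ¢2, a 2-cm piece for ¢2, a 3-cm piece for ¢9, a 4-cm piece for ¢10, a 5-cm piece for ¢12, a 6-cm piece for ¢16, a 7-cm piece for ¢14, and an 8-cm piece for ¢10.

Let R[k] be the best obtainable value from length k. For each k, try every first piece i and keep the best of price[i] + R[k−i].
R[1] = 2
R[2] = max(2+2, 2+0) = 4
R[3] = max(2+4, 2+2, 9+0) = 9
R[4] = max(2+9, 2+4, 9+2, 10+0) = 11
R[5] = max(2+11, 2+9, 9+4, 10+2, 12+0) = 13
R[6] = max(2+13, 2+11, 9+9, 10+4, 12+2, 16+0) = 18
R[7] = max(2+18, 2+13, 9+11, …, 16+2, 14+0) = 20
R[8] = max(2+20, 2+18, 9+13, …, 14+2, 10+0) = 22
One optimal cutting: 3 + 3 + 1 + 1 → ¢9 + ¢9 + ¢2 + ¢2 = ¢22.

22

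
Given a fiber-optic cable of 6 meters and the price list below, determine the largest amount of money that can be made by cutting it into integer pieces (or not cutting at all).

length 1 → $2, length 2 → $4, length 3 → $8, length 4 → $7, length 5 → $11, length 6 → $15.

16

Consider every possible first cut. R[k] is the best of p[i]+R[k−i] over all sellable i≤k.
R[1] = 2
R[2] = max(2+2, 4+0) = 4
R[3] = max(2+4, 4+2, 8+0) = 8
R[4] = max(2+8, 4+4, 8+2, 7+0) = 10
R[5] = max(2+10, 4+8, 8+4, 7+2, 11+0) = 12
R[6] = max(2+12, 4+10, 8+8, 7+4, 11+2, 15+0) = 16
One optimal cutting: 3 + 3 → $8 + $8 = $16.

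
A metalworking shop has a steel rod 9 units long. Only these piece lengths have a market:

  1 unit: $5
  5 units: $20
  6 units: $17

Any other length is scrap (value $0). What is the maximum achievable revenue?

Let f[k] be the best obtainable value from length k. For each k, try every first piece i and keep the best of price[i] + f[k−i].
f[1] = 5
f[2] = 10  (first piece 1, then f[1]=5)
f[3] = 15  (first piece 1, then f[2]=10)
f[4] = 20  (first piece 1, then f[3]=15)
f[5] = 25  (first piece 1, then f[4]=20)
f[6] = 30  (first piece 1, then f[5]=25)
f[7] = 35  (first piece 1, then f[6]=30)
f[8] = 40  (first piece 1, then f[7]=35)
f[9] = 45  (first piece 1, then f[8]=40)
One optimal cutting: 1 + 1 + 1 + 1 + 1 + 1 + 1 + 1 + 1 → $45.

45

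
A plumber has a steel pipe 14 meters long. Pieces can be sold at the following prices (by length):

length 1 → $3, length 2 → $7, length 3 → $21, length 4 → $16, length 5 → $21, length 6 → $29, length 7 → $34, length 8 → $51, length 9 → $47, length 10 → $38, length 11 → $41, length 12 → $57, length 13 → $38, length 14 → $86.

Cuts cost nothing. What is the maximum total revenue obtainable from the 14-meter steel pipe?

Consider every possible first cut. v[k] is the best of p[i]+v[k−i] over all sellable i≤k.
v[1] = 3
v[2] = max(3+3, 7+0) = 7
v[3] = max(3+7, 7+3, 21+0) = 21
v[4] = max(3+21, 7+7, 21+3, 16+0) = 24
v[5] = max(3+24, 7+21, 21+7, 16+3, 21+0) = 28
v[6] = max(3+28, 7+24, 21+21, 16+7, 21+3, 29+0) = 42
v[7] = max(3+42, 7+28, 21+24, …, 29+3, 34+0) = 45
v[8] = max(3+45, 7+42, 21+28, …, 34+3, 51+0) = 51
v[9] = max(3+51, 7+45, 21+42, …, 51+3, 47+0) = 63
v[10] = max(3+63, 7+51, 21+45, …, 47+3, 38+0) = 66
v[11] = max(3+66, 7+63, 21+51, …, 38+3, 41+0) = 72
v[12] = max(3+72, 7+66, 21+63, …, 41+3, 57+0) = 84
v[13] = max(3+84, 7+72, 21+66, …, 57+3, 38+0) = 87
v[14] = max(3+87, 7+84, 21+72, …, 38+3, 86+0) = 93
One optimal cutting: 8 + 3 + 3 → $51 + $21 + $21 = $93.

93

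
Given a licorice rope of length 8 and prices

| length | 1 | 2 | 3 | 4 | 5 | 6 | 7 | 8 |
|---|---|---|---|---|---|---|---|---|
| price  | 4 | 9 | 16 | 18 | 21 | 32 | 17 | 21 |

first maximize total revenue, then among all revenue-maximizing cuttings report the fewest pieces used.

Consider every possible first cut. r[k] is the best of p[i]+r[k−i] over all sellable i≤k.
r[1] = 4
r[2] = max(4+4, 9+0) = 9
r[3] = max(4+9, 9+4, 16+0) = 16
r[4] = max(4+16, 9+9, 16+4, 18+0) = 20
r[5] = max(4+20, 9+16, 16+9, 18+4, 21+0) = 25
r[6] = max(4+25, 9+20, 16+16, 18+9, 21+4, 32+0) = 32
r[7] = max(4+32, 9+25, 16+20, …, 32+4, 17+0) = 36
r[8] = max(4+36, 9+32, 16+25, …, 17+4, 21+0) = 41
Maximum revenue is ¢41.
Now minimize piece count subject to staying optimal: for each k, pieces[k] = 1 + min over i with p[i]+r[k−i]=r[k] of pieces[k−i].
pieces[5] = 2
pieces[6] = 1
pieces[7] = 2
pieces[8] = 2

2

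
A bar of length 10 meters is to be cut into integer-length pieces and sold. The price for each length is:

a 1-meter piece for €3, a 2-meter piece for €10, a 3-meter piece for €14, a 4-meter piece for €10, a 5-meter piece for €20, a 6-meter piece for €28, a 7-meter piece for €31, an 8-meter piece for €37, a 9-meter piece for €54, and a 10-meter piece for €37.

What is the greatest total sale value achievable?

Build R[k] bottom-up: R[k] = max over allowed piece i of (p[i] + R[k−i]).
R[1] = 3
R[2] = max(3+3, 10+0) = 10
R[3] = max(3+10, 10+3, 14+0) = 14
R[4] = max(3+14, 10+10, 14+3, 10+0) = 20
R[5] = max(3+20, 10+14, 14+10, 10+3, 20+0) = 24
R[6] = max(3+24, 10+20, 14+14, 10+10, 20+3, 28+0) = 30
R[7] = max(3+30, 10+24, 14+20, …, 28+3, 31+0) = 34
R[8] = max(3+34, 10+30, 14+24, …, 31+3, 37+0) = 40
R[9] = max(3+40, 10+34, 14+30, …, 37+3, 54+0) = 54
R[10] = max(3+54, 10+40, 14+34, …, 54+3, 37+0) = 57
One optimal cutting: 9 + 1 → €54 + €3 = €57.

57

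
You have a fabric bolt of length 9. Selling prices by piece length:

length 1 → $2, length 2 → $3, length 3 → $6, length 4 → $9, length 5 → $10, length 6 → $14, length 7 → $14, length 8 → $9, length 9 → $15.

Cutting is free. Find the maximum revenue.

Let R[k] be the best obtainable value from length k. For each k, try every first piece i and keep the best of price[i] + R[k−i].
R[1] = 2
R[2] = 4  (first piece 1, then R[1]=2)
R[3] = 6  (first piece 1, then R[2]=4)
R[4] = 9
R[5] = 11  (first piece 1, then R[4]=9)
R[6] = 14
R[7] = 16  (first piece 1, then R[6]=14)
R[8] = 18  (first piece 1, then R[7]=16)
R[9] = 20  (first piece 1, then R[8]=18)
One optimal cutting: 6 + 1 + 1 + 1 → $14 + $2 + $2 + $2 = $20.

20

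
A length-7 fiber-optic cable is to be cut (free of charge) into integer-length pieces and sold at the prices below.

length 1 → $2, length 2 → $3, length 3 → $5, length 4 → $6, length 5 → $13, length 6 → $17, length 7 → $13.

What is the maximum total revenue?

Consider every possible first cut. R[k] is the best of p[i]+R[k−i] over all sellable i≤k.
R[1] = 2
R[2] = max(2+2, 3+0) = 4
R[3] = max(2+4, 3+2, 5+0) = 6
R[4] = max(2+6, 3+4, 5+2, 6+0) = 8
R[5] = max(2+8, 3+6, 5+4, 6+2, 13+0) = 13
R[6] = max(2+13, 3+8, 5+6, 6+4, 13+2, 17+0) = 17
R[7] = max(2+17, 3+13, 5+8, …, 17+2, 13+0) = 19
One optimal cutting: 6 + 1 → $17 + $2 = $19.

19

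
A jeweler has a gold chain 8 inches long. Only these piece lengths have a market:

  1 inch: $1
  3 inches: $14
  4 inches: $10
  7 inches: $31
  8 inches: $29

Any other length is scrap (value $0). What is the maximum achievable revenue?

32

Build best[k] bottom-up: best[k] = max over allowed piece i of (p[i] + best[k−i]).
best[1] = 1
best[2] = 2  (first piece 1, then best[1]=1)
best[3] = max(1+2, 14+0) = 14
best[4] = max(1+14, 14+1, 10+0) = 15
best[5] = max(1+15, 14+2, 10+1) = 16
best[6] = max(1+16, 14+14, 10+2) = 28
best[7] = max(1+28, 14+15, 10+14, 31+0) = 31
best[8] = max(1+31, 14+16, 10+15, 31+1, 29+0) = 32
One optimal cutting: 7 + 1 → $32.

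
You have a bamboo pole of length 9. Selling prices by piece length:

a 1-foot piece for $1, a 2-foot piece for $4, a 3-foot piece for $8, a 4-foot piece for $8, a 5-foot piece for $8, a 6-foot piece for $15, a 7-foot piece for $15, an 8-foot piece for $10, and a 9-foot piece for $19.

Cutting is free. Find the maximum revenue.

Consider every possible first cut. best[k] is the best of p[i]+best[k−i] over all sellable i≤k.
best[1] = 1
best[2] = max(1+1, 4+0) = 4
best[3] = max(1+4, 4+1, 8+0) = 8
best[4] = max(1+8, 4+4, 8+1, 8+0) = 9
best[5] = max(1+9, 4+8, 8+4, 8+1, 8+0) = 12
best[6] = max(1+12, 4+9, 8+8, 8+4, 8+1, 15+0) = 16
best[7] = max(1+16, 4+12, 8+9, …, 15+1, 15+0) = 17
best[8] = max(1+17, 4+16, 8+12, …, 15+1, 10+0) = 20
best[9] = max(1+20, 4+17, 8+16, …, 10+1, 19+0) = 24
One optimal cutting: 3 + 3 + 3 → $8 + $8 + $8 = $24.

24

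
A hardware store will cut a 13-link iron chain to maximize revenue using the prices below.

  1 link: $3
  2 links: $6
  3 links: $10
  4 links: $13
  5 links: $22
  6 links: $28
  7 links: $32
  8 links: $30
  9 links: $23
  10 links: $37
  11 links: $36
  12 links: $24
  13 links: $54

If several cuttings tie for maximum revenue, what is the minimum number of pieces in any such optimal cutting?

Build r[k] bottom-up: r[k] = max over allowed piece i of (p[i] + r[k−i]).
r[1] = 3
r[2] = max(3+3, 6+0) = 6
r[3] = max(3+6, 6+3, 10+0) = 10
r[4] = max(3+10, 6+6, 10+3, 13+0) = 13
r[5] = max(3+13, 6+10, 10+6, 13+3, 22+0) = 22
r[6] = max(3+22, 6+13, 10+10, 13+6, 22+3, 28+0) = 28
r[7] = max(3+28, 6+22, 10+13, …, 28+3, 32+0) = 32
r[8] = max(3+32, 6+28, 10+22, …, 32+3, 30+0) = 35
r[9] = max(3+35, 6+32, 10+28, …, 30+3, 23+0) = 38
r[10] = max(3+38, 6+35, 10+32, …, 23+3, 37+0) = 44
r[11] = max(3+44, 6+38, 10+35, …, 37+3, 36+0) = 50
r[12] = max(3+50, 6+44, 10+38, …, 36+3, 24+0) = 56
r[13] = max(3+56, 6+50, 10+44, …, 24+3, 54+0) = 60
Maximum revenue is $60.
Now minimize piece count subject to staying optimal: for each k, pieces[k] = 1 + min over i with p[i]+r[k−i]=r[k] of pieces[k−i].
pieces[10] = 2
pieces[11] = 2
pieces[12] = 2
pieces[13] = 2

2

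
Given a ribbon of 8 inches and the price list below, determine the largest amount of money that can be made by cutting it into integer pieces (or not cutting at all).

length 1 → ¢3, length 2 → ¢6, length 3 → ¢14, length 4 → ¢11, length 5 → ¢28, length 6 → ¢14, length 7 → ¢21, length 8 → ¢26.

Consider every possible first cut. r[k] is the best of p[i]+r[k−i] over all sellable i≤k.
r[1] = 3
r[2] = 6  (first piece 1, then r[1]=3)
r[3] = 14
r[4] = 17  (first piece 1, then r[3]=14)
r[5] = 28
r[6] = 31  (first piece 1, then r[5]=28)
r[7] = 34  (first piece 1, then r[6]=31)
r[8] = 42  (first piece 3, then r[5]=28)
One optimal cutting: 5 + 3 → ¢28 + ¢14 = ¢42.

42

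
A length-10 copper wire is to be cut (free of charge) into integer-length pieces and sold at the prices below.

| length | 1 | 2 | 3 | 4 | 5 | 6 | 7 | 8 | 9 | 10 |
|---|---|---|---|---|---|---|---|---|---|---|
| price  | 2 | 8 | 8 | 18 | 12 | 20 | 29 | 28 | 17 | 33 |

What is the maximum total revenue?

44

Build r[k] bottom-up: r[k] = max over allowed piece i of (p[i] + r[k−i]).
r[1] = 2
r[2] = 8
r[3] = 10  (first piece 1, then r[2]=8)
r[4] = 18
r[5] = 20  (first piece 1, then r[4]=18)
r[6] = 26  (first piece 2, then r[4]=18)
r[7] = 29
r[8] = 36  (first piece 4, then r[4]=18)
r[9] = 38  (first piece 1, then r[8]=36)
r[10] = 44  (first piece 2, then r[8]=36)
One optimal cutting: 4 + 4 + 2 → €18 + €18 + €8 = €44.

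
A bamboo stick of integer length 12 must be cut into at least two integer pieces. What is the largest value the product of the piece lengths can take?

Fill prod[k] for k=2..12: at each k try every first piece i and multiply by the better of (k−i) uncut or prod[k−i].
prod[2] = 1*max(1,0) = 1*1 = 1
prod[3] = 1*max(2,1) = 1*2 = 2
prod[4] = 2*max(2,1) = 2*2 = 4
prod[5] = 2*max(3,2) = 2*3 = 6
prod[6] = 3*max(3,2) = 3*3 = 9
prod[7] = 2*max(5,6) = 2*6 = 12
prod[8] = 2*max(6,9) = 2*9 = 18
prod[9] = 3*max(6,9) = 3*9 = 27
prod[10] = 2*max(8,18) = 2*18 = 36
prod[11] = 2*max(9,27) = 2*27 = 54
prod[12] = 3*max(9,27) = 3*27 = 81
One optimal split: 3 + 3 + 3 + 3; product 3*3*3*3 = 81.

81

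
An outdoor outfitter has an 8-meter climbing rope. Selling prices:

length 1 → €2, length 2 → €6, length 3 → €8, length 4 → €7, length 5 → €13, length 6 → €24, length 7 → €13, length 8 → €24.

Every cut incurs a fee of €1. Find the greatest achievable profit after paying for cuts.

Let net[k] be the best obtainable value from length k. For each k, try every first piece i and keep the best of price[i] + net[k−i] minus the 1 cut fee when i<k.
net[1] = 2
net[2] = 6
net[3] = 8
net[4] = 11  (first piece 2, then net[2]=6)
net[5] = 13  (first piece 2, then net[3]=8)
net[6] = 24
net[7] = 25  (first piece 1, then net[6]=24)
net[8] = 29  (first piece 2, then net[6]=24)
One optimal plan: pieces 6 + 2 (1 cut) → €30 − €1 = €29.

29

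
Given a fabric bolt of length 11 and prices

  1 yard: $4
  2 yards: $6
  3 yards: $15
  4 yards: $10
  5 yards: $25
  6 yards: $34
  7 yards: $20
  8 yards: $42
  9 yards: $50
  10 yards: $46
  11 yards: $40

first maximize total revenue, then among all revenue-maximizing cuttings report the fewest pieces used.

Consider every possible first cut. r[k] is the best of p[i]+r[k−i] over all sellable i≤k.
r[1] = 4
r[2] = 8  (first piece 1, then r[1]=4)
r[3] = 15
r[4] = 19  (first piece 1, then r[3]=15)
r[5] = 25
r[6] = 34
r[7] = 38  (first piece 1, then r[6]=34)
r[8] = 42  (first piece 1, then r[7]=38)
r[9] = 50
r[10] = 54  (first piece 1, then r[9]=50)
r[11] = 59  (first piece 5, then r[6]=34)
Maximum revenue is $59.
Now minimize piece count subject to staying optimal: for each k, pieces[k] = 1 + min over i with p[i]+r[k−i]=r[k] of pieces[k−i].
pieces[8] = 1
pieces[9] = 1
pieces[10] = 2
pieces[11] = 2

2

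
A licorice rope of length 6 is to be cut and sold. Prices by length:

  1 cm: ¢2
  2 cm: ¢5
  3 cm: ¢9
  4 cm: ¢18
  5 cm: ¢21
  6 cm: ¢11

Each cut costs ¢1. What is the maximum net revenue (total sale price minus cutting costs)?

22

Build v[k] bottom-up: v[k] = max over allowed piece i of (p[i] + v[k−i]) − 1 per cut.
v[1] = 2
v[2] = max(2+2-1, 5+0) = 5
v[3] = max(2+5-1, 5+2-1, 9+0) = 9
v[4] = max(2+9-1, 5+5-1, 9+2-1, 18+0) = 18
v[5] = max(2+18-1, 5+9-1, 9+5-1, 18+2-1, 21+0) = 21
v[6] = max(2+21-1, 5+18-1, 9+9-1, 18+5-1, 21+2-1, 11+0) = 22
One optimal plan: pieces 5 + 1 (1 cut) → ¢23 − ¢1 = ¢22.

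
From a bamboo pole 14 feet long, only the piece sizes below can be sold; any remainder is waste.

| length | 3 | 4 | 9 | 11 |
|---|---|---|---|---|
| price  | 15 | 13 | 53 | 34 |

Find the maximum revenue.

Build best[k] bottom-up: best[k] = max over allowed piece i of (p[i] + best[k−i]).
best[1] = 0
best[2] = 0
best[3] = 15
best[4] = 15
best[5] = 15
best[6] = 30  (first piece 3, then best[3]=15)
best[7] = 30
best[8] = 30
best[9] = 53
best[10] = 53
best[11] = 53
best[12] = 68  (first piece 3, then best[9]=53)
best[13] = 68
best[14] = 68
One optimal cutting: pieces 9 + 3 with 2 feet of scrap → $68.

68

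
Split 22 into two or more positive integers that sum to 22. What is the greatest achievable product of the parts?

2916

Define m[k] = max over 1≤i<k of i · max(k−i, m[k−i]); the inner max lets the remainder stay uncut if that's better.
Small cases: m[2]=1, m[3]=2, m[4]=4, m[5]=6, m[6]=9, m[7]=12, m[8]=18, m[9]=27, m[10]=36, m[11]=54, m[12]=81, m[13]=108, m[14]=162, m[15]=243.
m[16] = 2·max(14,162) = 2·162 = 324
m[17] = 2·max(15,243) = 2·243 = 486
m[18] = 3·max(15,243) = 3·243 = 729
m[19] = 2·max(17,486) = 2·486 = 972
m[20] = 2·max(18,729) = 2·729 = 1458
m[21] = 3·max(18,729) = 3·729 = 2187
m[22] = 2·max(20,1458) = 2·1458 = 2916
One optimal split: 3 + 3 + 3 + 3 + 3 + 3 + 2 + 2; product 3·3·3·3·3·3·2·2 = 2916.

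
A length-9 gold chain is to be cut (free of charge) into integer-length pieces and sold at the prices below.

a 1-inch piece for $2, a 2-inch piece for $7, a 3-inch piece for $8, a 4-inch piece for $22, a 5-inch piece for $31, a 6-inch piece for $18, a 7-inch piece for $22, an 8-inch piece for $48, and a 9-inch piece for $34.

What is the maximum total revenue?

Let best[k] be the best obtainable value from length k. For each k, try every first piece i and keep the best of price[i] + best[k−i].
best[1] = 2
best[2] = max(2+2, 7+0) = 7
best[3] = max(2+7, 7+2, 8+0) = 9
best[4] = max(2+9, 7+7, 8+2, 22+0) = 22
best[5] = max(2+22, 7+9, 8+7, 22+2, 31+0) = 31
best[6] = max(2+31, 7+22, 8+9, 22+7, 31+2, 18+0) = 33
best[7] = max(2+33, 7+31, 8+22, …, 18+2, 22+0) = 38
best[8] = max(2+38, 7+33, 8+31, …, 22+2, 48+0) = 48
best[9] = max(2+48, 7+38, 8+33, …, 48+2, 34+0) = 53
One optimal cutting: 5 + 4 → $31 + $22 = $53.

53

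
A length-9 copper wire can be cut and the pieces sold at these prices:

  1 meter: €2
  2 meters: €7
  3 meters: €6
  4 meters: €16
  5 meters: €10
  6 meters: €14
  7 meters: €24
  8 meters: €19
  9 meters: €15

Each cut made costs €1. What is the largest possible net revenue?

Let v[k] be the best obtainable value from length k. For each k, try every first piece i and keep the best of price[i] + v[k−i] minus the 1 cut fee when i<k.
v[1] = 2
v[2] = max(2+2-1, 7+0) = 7
v[3] = max(2+7-1, 7+2-1, 6+0) = 8
v[4] = max(2+8-1, 7+7-1, 6+2-1, 16+0) = 16
v[5] = max(2+16-1, 7+8-1, 6+7-1, 16+2-1, 10+0) = 17
v[6] = max(2+17-1, 7+16-1, 6+8-1, 16+7-1, 10+2-1, 14+0) = 22
v[7] = max(2+22-1, 7+17-1, 6+16-1, …, 14+2-1, 24+0) = 24
v[8] = max(2+24-1, 7+22-1, 6+17-1, …, 24+2-1, 19+0) = 31
v[9] = max(2+31-1, 7+24-1, 6+22-1, …, 19+2-1, 15+0) = 32
One optimal plan: pieces 4 + 4 + 1 (2 cuts) → €34 − €2 = €32.

32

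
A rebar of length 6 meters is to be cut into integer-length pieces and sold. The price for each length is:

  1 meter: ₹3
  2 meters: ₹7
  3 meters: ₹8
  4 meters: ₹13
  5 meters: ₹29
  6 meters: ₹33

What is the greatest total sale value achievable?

33

Let R[k] be the best obtainable value from length k. For each k, try every first piece i and keep the best of price[i] + R[k−i].
R[1] = 3
R[2] = max(3+3, 7+0) = 7
R[3] = max(3+7, 7+3, 8+0) = 10
R[4] = max(3+10, 7+7, 8+3, 13+0) = 14
R[5] = max(3+14, 7+10, 8+7, 13+3, 29+0) = 29
R[6] = max(3+29, 7+14, 8+10, 13+7, 29+3, 33+0) = 33
Best is to sell the whole 6-meter piece uncut for ₹33.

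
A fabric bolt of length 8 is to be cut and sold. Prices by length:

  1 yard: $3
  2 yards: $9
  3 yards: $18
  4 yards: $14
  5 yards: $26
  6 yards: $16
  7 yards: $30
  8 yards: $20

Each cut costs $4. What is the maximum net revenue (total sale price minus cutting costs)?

40

Consider every possible first cut. r[k] is the best of p[i]+r[k−i] over all sellable i≤k, charging 4 whenever i<k.
r[1] = 3
r[2] = max(3+3-4, 9+0) = 9
r[3] = max(3+9-4, 9+3-4, 18+0) = 18
r[4] = max(3+18-4, 9+9-4, 18+3-4, 14+0) = 17
r[5] = max(3+17-4, 9+18-4, 18+9-4, 14+3-4, 26+0) = 26
r[6] = max(3+26-4, 9+17-4, 18+18-4, 14+9-4, 26+3-4, 16+0) = 32
r[7] = max(3+32-4, 9+26-4, 18+17-4, …, 16+3-4, 30+0) = 31
r[8] = max(3+31-4, 9+32-4, 18+26-4, …, 30+3-4, 20+0) = 40
One optimal plan: pieces 5 + 3 (1 cut) → $44 − $4 = $40.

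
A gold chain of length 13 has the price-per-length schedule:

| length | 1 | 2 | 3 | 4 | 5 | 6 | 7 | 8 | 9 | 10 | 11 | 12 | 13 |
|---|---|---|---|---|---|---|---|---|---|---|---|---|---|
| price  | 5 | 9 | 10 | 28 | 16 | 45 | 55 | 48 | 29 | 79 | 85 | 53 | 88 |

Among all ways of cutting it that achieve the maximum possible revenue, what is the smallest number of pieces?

Consider every possible first cut. r[k] is the best of p[i]+r[k−i] over all sellable i≤k.
r[1] = 5
r[2] = 10  (first piece 1, then r[1]=5)
r[3] = 15  (first piece 1, then r[2]=10)
r[4] = 28
r[5] = 33  (first piece 1, then r[4]=28)
r[6] = 45
r[7] = 55
r[8] = 60  (first piece 1, then r[7]=55)
r[9] = 65  (first piece 1, then r[8]=60)
r[10] = 79
r[11] = 85
r[12] = 90  (first piece 1, then r[11]=85)
r[13] = 100  (first piece 6, then r[7]=55)
Maximum revenue is $100.
Now minimize piece count subject to staying optimal: for each k, pieces[k] = 1 + min over i with p[i]+r[k−i]=r[k] of pieces[k−i].
pieces[10] = 1
pieces[11] = 1
pieces[12] = 2
pieces[13] = 2

2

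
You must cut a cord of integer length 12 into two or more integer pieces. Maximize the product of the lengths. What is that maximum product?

Fill P[k] for k=2..12: at each k try every first piece i and multiply by the better of (k−i) uncut or P[k−i].
P[2] = 1×max(1,0) = 1×1 = 1
P[3] = max(1×2, 2×1) = 2
P[4] = max(1×3, 2×2, 3×1) = 4
P[5] = max(1×4, 2×3, 3×2, 4×1) = 6
P[6] = max(1×6, 2×4, 3×3, 4×2, 5×1) = 9
P[7] = max(1×9, 2×6, 3×4, 4×3, 5×2, 6×1) = 12
P[8] = max(1×12, 2×9, 3×6, …, 6×2, 7×1) = 18
P[9] = max(1×18, 2×12, 3×9, …, 7×2, 8×1) = 27
P[10] = max(1×27, 2×18, 3×12, …, 8×2, 9×1) = 36
P[11] = max(1×36, 2×27, 3×18, …, 9×2, 10×1) = 54
P[12] = max(1×54, 2×36, 3×27, …, 10×2, 11×1) = 81
One optimal split: 3 + 3 + 3 + 3; product 3×3×3×3 = 81.

81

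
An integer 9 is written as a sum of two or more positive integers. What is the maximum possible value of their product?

27

Let prod[k] be the best product for length k (with at least one cut). For each first piece i, the rest contributes max(k−i, prod[k−i]).
prod[2] = 1*max(1,0) = 1*1 = 1
prod[3] = 1*max(2,1) = 1*2 = 2
prod[4] = 2*max(2,1) = 2*2 = 4
prod[5] = 2*max(3,2) = 2*3 = 6
prod[6] = 3*max(3,2) = 3*3 = 9
prod[7] = 2*max(5,6) = 2*6 = 12
prod[8] = 2*max(6,9) = 2*9 = 18
prod[9] = 3*max(6,9) = 3*9 = 27
One optimal split: 3 + 3 + 3; product 3*3*3 = 27.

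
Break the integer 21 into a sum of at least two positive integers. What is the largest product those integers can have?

Let P[k] be the best product for length k (with at least one cut). For each first piece i, the rest contributes max(k−i, P[k−i]).
Small cases: P[2]=1, P[3]=2, P[4]=4, P[5]=6, P[6]=9, P[7]=12, P[8]=18, P[9]=27, P[10]=36, P[11]=54, P[12]=81, P[13]=108, P[14]=162.
P[15] = max(1*162, 2*108, 3*81, …, 13*2, 14*1) = 243
P[16] = max(1*243, 2*162, 3*108, …, 14*2, 15*1) = 324
P[17] = max(1*324, 2*243, 3*162, …, 15*2, 16*1) = 486
P[18] = max(1*486, 2*324, 3*243, …, 16*2, 17*1) = 729
P[19] = max(1*729, 2*486, 3*324, …, 17*2, 18*1) = 972
P[20] = max(1*972, 2*729, 3*486, …, 18*2, 19*1) = 1458
P[21] = max(1*1458, 2*972, 3*729, …, 19*2, 20*1) = 2187
One optimal split: 3 + 3 + 3 + 3 + 3 + 3 + 3; product 3*3*3*3*3*3*3 = 2187.

2187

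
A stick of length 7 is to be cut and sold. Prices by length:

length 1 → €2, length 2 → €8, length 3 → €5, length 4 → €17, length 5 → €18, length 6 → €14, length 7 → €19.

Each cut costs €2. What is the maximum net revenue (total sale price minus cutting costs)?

Let net[k] be the best obtainable value from length k. For each k, try every first piece i and keep the best of price[i] + net[k−i] minus the 2 cut fee when i<k.
net[1] = 2
net[2] = max(2+2-2, 8+0) = 8
net[3] = max(2+8-2, 8+2-2, 5+0) = 8
net[4] = max(2+8-2, 8+8-2, 5+2-2, 17+0) = 17
net[5] = max(2+17-2, 8+8-2, 5+8-2, 17+2-2, 18+0) = 18
net[6] = max(2+18-2, 8+17-2, 5+8-2, 17+8-2, 18+2-2, 14+0) = 23
net[7] = max(2+23-2, 8+18-2, 5+17-2, …, 14+2-2, 19+0) = 24
One optimal plan: pieces 5 + 2 (1 cut) → €26 − €2 = €24.

24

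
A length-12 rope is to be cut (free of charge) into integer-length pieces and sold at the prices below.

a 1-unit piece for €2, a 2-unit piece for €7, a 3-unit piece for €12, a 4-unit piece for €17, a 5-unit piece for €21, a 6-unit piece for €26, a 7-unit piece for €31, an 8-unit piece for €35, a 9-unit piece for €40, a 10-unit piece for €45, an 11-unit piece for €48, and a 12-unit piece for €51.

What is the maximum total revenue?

Consider every possible first cut. r[k] is the best of p[i]+r[k−i] over all sellable i≤k.
r[1] = 2
r[2] = max(2+2, 7+0) = 7
r[3] = max(2+7, 7+2, 12+0) = 12
r[4] = max(2+12, 7+7, 12+2, 17+0) = 17
r[5] = max(2+17, 7+12, 12+7, 17+2, 21+0) = 21
r[6] = max(2+21, 7+17, 12+12, 17+7, 21+2, 26+0) = 26
r[7] = max(2+26, 7+21, 12+17, …, 26+2, 31+0) = 31
r[8] = max(2+31, 7+26, 12+21, …, 31+2, 35+0) = 35
r[9] = max(2+35, 7+31, 12+26, …, 35+2, 40+0) = 40
r[10] = max(2+40, 7+35, 12+31, …, 40+2, 45+0) = 45
r[11] = max(2+45, 7+40, 12+35, …, 45+2, 48+0) = 48
r[12] = max(2+48, 7+45, 12+40, …, 48+2, 51+0) = 52
One optimal cutting: 10 + 2 → €45 + €7 = €52.

52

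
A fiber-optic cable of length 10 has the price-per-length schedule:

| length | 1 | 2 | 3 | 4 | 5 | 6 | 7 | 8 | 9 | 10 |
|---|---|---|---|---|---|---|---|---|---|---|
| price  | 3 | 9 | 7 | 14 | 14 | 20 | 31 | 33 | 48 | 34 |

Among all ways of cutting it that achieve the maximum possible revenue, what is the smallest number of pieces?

2

Build r[k] bottom-up: r[k] = max over allowed piece i of (p[i] + r[k−i]).
r[1] = 3
r[2] = max(3+3, 9+0) = 9
r[3] = max(3+9, 9+3, 7+0) = 12
r[4] = max(3+12, 9+9, 7+3, 14+0) = 18
r[5] = max(3+18, 9+12, 7+9, 14+3, 14+0) = 21
r[6] = max(3+21, 9+18, 7+12, 14+9, 14+3, 20+0) = 27
r[7] = max(3+27, 9+21, 7+18, …, 20+3, 31+0) = 31
r[8] = max(3+31, 9+27, 7+21, …, 31+3, 33+0) = 36
r[9] = max(3+36, 9+31, 7+27, …, 33+3, 48+0) = 48
r[10] = max(3+48, 9+36, 7+31, …, 48+3, 34+0) = 51
Maximum revenue is $51.
Now minimize piece count subject to staying optimal: for each k, pieces[k] = 1 + min over i with p[i]+r[k−i]=r[k] of pieces[k−i].
pieces[7] = 1
pieces[8] = 4
pieces[9] = 1
pieces[10] = 2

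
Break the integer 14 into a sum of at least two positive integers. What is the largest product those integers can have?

Define prod[k] = max over 1≤i<k of i · max(k−i, prod[k−i]); the inner max lets the remainder stay uncut if that's better.
Small cases: prod[2]=1, prod[3]=2, prod[4]=4, prod[5]=6, prod[6]=9, prod[7]=12, prod[8]=18, prod[9]=27.
prod[10] = max(1×27, 2×18, 3×12, …, 8×2, 9×1) = 36
prod[11] = max(1×36, 2×27, 3×18, …, 9×2, 10×1) = 54
prod[12] = max(1×54, 2×36, 3×27, …, 10×2, 11×1) = 81
prod[13] = max(1×81, 2×54, 3×36, …, 11×2, 12×1) = 108
prod[14] = max(1×108, 2×81, 3×54, …, 12×2, 13×1) = 162
One optimal split: 3 + 3 + 3 + 3 + 2; product 3×3×3×3×2 = 162.

162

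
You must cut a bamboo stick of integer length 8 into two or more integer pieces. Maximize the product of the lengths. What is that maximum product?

18

Let f[k] be the best product for length k (with at least one cut). For each first piece i, the rest contributes max(k−i, f[k−i]).
f[2] = 1·max(1,0) = 1·1 = 1
f[3] = 1·max(2,1) = 1·2 = 2
f[4] = 2·max(2,1) = 2·2 = 4
f[5] = 2·max(3,2) = 2·3 = 6
f[6] = 3·max(3,2) = 3·3 = 9
f[7] = 2·max(5,6) = 2·6 = 12
f[8] = 2·max(6,9) = 2·9 = 18
One optimal split: 3 + 3 + 2; product 3·3·2 = 18.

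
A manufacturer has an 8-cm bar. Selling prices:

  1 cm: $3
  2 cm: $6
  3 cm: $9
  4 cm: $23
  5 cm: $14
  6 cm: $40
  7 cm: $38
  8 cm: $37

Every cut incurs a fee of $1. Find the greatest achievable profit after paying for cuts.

45

Consider every possible first cut. v[k] is the best of p[i]+v[k−i] over all sellable i≤k, charging 1 whenever i<k.
v[1] = 3
v[2] = 6
v[3] = 9
v[4] = 23
v[5] = 25  (first piece 1, then v[4]=23)
v[6] = 40
v[7] = 42  (first piece 1, then v[6]=40)
v[8] = 45  (first piece 2, then v[6]=40)
One optimal plan: pieces 6 + 2 (1 cut) → $46 − $1 = $45.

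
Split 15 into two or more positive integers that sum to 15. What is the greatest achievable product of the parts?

243

Define m[k] = max over 1≤i<k of i · max(k−i, m[k−i]); the inner max lets the remainder stay uncut if that's better.
Small cases: m[2]=1, m[3]=2, m[4]=4, m[5]=6, m[6]=9, m[7]=12, m[8]=18, m[9]=27, m[10]=36.
m[11] = max(1*36, 2*27, 3*18, …, 9*2, 10*1) = 54
m[12] = max(1*54, 2*36, 3*27, …, 10*2, 11*1) = 81
m[13] = max(1*81, 2*54, 3*36, …, 11*2, 12*1) = 108
m[14] = max(1*108, 2*81, 3*54, …, 12*2, 13*1) = 162
m[15] = max(1*162, 2*108, 3*81, …, 13*2, 14*1) = 243
One optimal split: 3 + 3 + 3 + 3 + 3; product 3*3*3*3*3 = 243.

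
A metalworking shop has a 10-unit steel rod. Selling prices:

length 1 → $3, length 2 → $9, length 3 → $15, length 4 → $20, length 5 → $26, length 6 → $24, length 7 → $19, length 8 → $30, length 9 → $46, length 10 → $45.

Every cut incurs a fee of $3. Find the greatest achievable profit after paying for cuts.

49

Consider every possible first cut. net[k] is the best of p[i]+net[k−i] over all sellable i≤k, charging 3 whenever i<k.
net[1] = 3
net[2] = max(3+3-3, 9+0) = 9
net[3] = max(3+9-3, 9+3-3, 15+0) = 15
net[4] = max(3+15-3, 9+9-3, 15+3-3, 20+0) = 20
net[5] = max(3+20-3, 9+15-3, 15+9-3, 20+3-3, 26+0) = 26
net[6] = max(3+26-3, 9+20-3, 15+15-3, 20+9-3, 26+3-3, 24+0) = 27
net[7] = max(3+27-3, 9+26-3, 15+20-3, …, 24+3-3, 19+0) = 32
net[8] = max(3+32-3, 9+27-3, 15+26-3, …, 19+3-3, 30+0) = 38
net[9] = max(3+38-3, 9+32-3, 15+27-3, …, 30+3-3, 46+0) = 46
net[10] = max(3+46-3, 9+38-3, 15+32-3, …, 46+3-3, 45+0) = 49
One optimal plan: pieces 5 + 5 (1 cut) → $52 − $3 = $49.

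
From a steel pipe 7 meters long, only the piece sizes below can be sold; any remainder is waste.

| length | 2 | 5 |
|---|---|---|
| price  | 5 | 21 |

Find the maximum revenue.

Let best[k] be the best obtainable value from length k. For each k, try every first piece i and keep the best of price[i] + best[k−i].
best[1] = 0
best[2] = 5
best[3] = 5
best[4] = 10  (first piece 2, then best[2]=5)
best[5] = max(5+5, 21+0) = 21
best[6] = max(5+10, 21+0) = 21
best[7] = max(5+21, 21+5) = 26
One optimal cutting: 5 + 2 → $26.

26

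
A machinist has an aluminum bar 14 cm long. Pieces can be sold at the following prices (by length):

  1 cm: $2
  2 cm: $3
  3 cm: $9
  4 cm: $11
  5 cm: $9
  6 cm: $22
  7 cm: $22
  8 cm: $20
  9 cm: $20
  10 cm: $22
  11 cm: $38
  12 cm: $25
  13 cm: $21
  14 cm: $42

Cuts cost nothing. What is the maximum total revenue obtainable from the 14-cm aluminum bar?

Build r[k] bottom-up: r[k] = max over allowed piece i of (p[i] + r[k−i]).
r[1] = 2
r[2] = max(2+2, 3+0) = 4
r[3] = max(2+4, 3+2, 9+0) = 9
r[4] = max(2+9, 3+4, 9+2, 11+0) = 11
r[5] = max(2+11, 3+9, 9+4, 11+2, 9+0) = 13
r[6] = max(2+13, 3+11, 9+9, 11+4, 9+2, 22+0) = 22
r[7] = max(2+22, 3+13, 9+11, …, 22+2, 22+0) = 24
r[8] = max(2+24, 3+22, 9+13, …, 22+2, 20+0) = 26
r[9] = max(2+26, 3+24, 9+22, …, 20+2, 20+0) = 31
r[10] = max(2+31, 3+26, 9+24, …, 20+2, 22+0) = 33
r[11] = max(2+33, 3+31, 9+26, …, 22+2, 38+0) = 38
r[12] = max(2+38, 3+33, 9+31, …, 38+2, 25+0) = 44
r[13] = max(2+44, 3+38, 9+33, …, 25+2, 21+0) = 46
r[14] = max(2+46, 3+44, 9+38, …, 21+2, 42+0) = 48
One optimal cutting: 6 + 6 + 1 + 1 → $22 + $22 + $2 + $2 = $48.

48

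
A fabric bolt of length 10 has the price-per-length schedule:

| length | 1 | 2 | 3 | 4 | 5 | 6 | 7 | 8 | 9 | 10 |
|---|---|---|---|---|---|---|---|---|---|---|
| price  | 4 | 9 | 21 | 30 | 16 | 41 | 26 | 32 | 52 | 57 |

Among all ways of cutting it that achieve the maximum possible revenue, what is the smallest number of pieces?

3

Build r[k] bottom-up: r[k] = max over allowed piece i of (p[i] + r[k−i]).
r[1] = 4
r[2] = max(4+4, 9+0) = 9
r[3] = max(4+9, 9+4, 21+0) = 21
r[4] = max(4+21, 9+9, 21+4, 30+0) = 30
r[5] = max(4+30, 9+21, 21+9, 30+4, 16+0) = 34
r[6] = max(4+34, 9+30, 21+21, 30+9, 16+4, 41+0) = 42
r[7] = max(4+42, 9+34, 21+30, …, 41+4, 26+0) = 51
r[8] = max(4+51, 9+42, 21+34, …, 26+4, 32+0) = 60
r[9] = max(4+60, 9+51, 21+42, …, 32+4, 52+0) = 64
r[10] = max(4+64, 9+60, 21+51, …, 52+4, 57+0) = 72
Maximum revenue is $72.
Now minimize piece count subject to staying optimal: for each k, pieces[k] = 1 + min over i with p[i]+r[k−i]=r[k] of pieces[k−i].
pieces[7] = 2
pieces[8] = 2
pieces[9] = 3
pieces[10] = 3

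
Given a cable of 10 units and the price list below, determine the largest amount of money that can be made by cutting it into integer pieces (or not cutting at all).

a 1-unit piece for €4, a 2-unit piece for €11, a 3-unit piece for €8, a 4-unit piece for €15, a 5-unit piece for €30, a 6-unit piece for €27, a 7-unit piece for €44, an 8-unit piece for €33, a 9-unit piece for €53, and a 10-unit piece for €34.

Let best[k] be the best obtainable value from length k. For each k, try every first piece i and keep the best of price[i] + best[k−i].
best[1] = 4
best[2] = max(4+4, 11+0) = 11
best[3] = max(4+11, 11+4, 8+0) = 15
best[4] = max(4+15, 11+11, 8+4, 15+0) = 22
best[5] = max(4+22, 11+15, 8+11, 15+4, 30+0) = 30
best[6] = max(4+30, 11+22, 8+15, 15+11, 30+4, 27+0) = 34
best[7] = max(4+34, 11+30, 8+22, …, 27+4, 44+0) = 44
best[8] = max(4+44, 11+34, 8+30, …, 44+4, 33+0) = 48
best[9] = max(4+48, 11+44, 8+34, …, 33+4, 53+0) = 55
best[10] = max(4+55, 11+48, 8+44, …, 53+4, 34+0) = 60
One optimal cutting: 5 + 5 → €30 + €30 = €60.

60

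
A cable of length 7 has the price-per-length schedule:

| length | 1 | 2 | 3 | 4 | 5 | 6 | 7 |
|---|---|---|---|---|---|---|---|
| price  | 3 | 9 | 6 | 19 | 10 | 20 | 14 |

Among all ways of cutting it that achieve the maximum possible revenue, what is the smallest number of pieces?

Build r[k] bottom-up: r[k] = max over allowed piece i of (p[i] + r[k−i]).
r[1] = 3
r[2] = 9
r[3] = 12  (first piece 1, then r[2]=9)
r[4] = 19
r[5] = 22  (first piece 1, then r[4]=19)
r[6] = 28  (first piece 2, then r[4]=19)
r[7] = 31  (first piece 1, then r[6]=28)
Maximum revenue is $31.
Now minimize piece count subject to staying optimal: for each k, pieces[k] = 1 + min over i with p[i]+r[k−i]=r[k] of pieces[k−i].
pieces[4] = 1
pieces[5] = 2
pieces[6] = 2
pieces[7] = 3

3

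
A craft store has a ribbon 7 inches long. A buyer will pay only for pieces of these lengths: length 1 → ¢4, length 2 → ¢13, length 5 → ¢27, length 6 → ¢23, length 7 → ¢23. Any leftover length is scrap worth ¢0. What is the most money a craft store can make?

Let best[k] be the best obtainable value from length k. For each k, try every first piece i and keep the best of price[i] + best[k−i].
best[1] = 4
best[2] = 13
best[3] = 17  (first piece 1, then best[2]=13)
best[4] = 26  (first piece 2, then best[2]=13)
best[5] = 30  (first piece 1, then best[4]=26)
best[6] = 39  (first piece 2, then best[4]=26)
best[7] = 43  (first piece 1, then best[6]=39)
One optimal cutting: 2 + 2 + 2 + 1 → ¢43.

43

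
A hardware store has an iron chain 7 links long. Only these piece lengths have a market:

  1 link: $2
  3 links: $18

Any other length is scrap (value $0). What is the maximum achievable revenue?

38

Build best[k] bottom-up: best[k] = max over allowed piece i of (p[i] + best[k−i]).
best[1] = 2
best[2] = 4  (first piece 1, then best[1]=2)
best[3] = max(2+4, 18+0) = 18
best[4] = max(2+18, 18+2) = 20
best[5] = max(2+20, 18+4) = 22
best[6] = max(2+22, 18+18) = 36
best[7] = max(2+36, 18+20) = 38
One optimal cutting: 3 + 3 + 1 → $38.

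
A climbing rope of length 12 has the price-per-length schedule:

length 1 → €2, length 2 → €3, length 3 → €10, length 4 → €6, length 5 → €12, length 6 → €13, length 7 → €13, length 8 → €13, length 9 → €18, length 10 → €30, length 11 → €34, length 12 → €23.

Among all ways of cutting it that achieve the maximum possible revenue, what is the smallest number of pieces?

Consider every possible first cut. r[k] is the best of p[i]+r[k−i] over all sellable i≤k.
r[1] = 2
r[2] = 4  (first piece 1, then r[1]=2)
r[3] = 10
r[4] = 12  (first piece 1, then r[3]=10)
r[5] = 14  (first piece 1, then r[4]=12)
r[6] = 20  (first piece 3, then r[3]=10)
r[7] = 22  (first piece 1, then r[6]=20)
r[8] = 24  (first piece 1, then r[7]=22)
r[9] = 30  (first piece 3, then r[6]=20)
r[10] = 32  (first piece 1, then r[9]=30)
r[11] = 34  (first piece 1, then r[10]=32)
r[12] = 40  (first piece 3, then r[9]=30)
Maximum revenue is €40.
Now minimize piece count subject to staying optimal: for each k, pieces[k] = 1 + min over i with p[i]+r[k−i]=r[k] of pieces[k−i].
pieces[9] = 3
pieces[10] = 4
pieces[11] = 1
pieces[12] = 4

4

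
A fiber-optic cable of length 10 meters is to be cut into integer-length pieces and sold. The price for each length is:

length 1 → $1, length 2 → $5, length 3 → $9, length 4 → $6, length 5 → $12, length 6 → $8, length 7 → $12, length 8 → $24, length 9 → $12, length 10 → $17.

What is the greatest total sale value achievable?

29

Consider every possible first cut. R[k] is the best of p[i]+R[k−i] over all sellable i≤k.
R[1] = 1
R[2] = max(1+1, 5+0) = 5
R[3] = max(1+5, 5+1, 9+0) = 9
R[4] = max(1+9, 5+5, 9+1, 6+0) = 10
R[5] = max(1+10, 5+9, 9+5, 6+1, 12+0) = 14
R[6] = max(1+14, 5+10, 9+9, 6+5, 12+1, 8+0) = 18
R[7] = max(1+18, 5+14, 9+10, …, 8+1, 12+0) = 19
R[8] = max(1+19, 5+18, 9+14, …, 12+1, 24+0) = 24
R[9] = max(1+24, 5+19, 9+18, …, 24+1, 12+0) = 27
R[10] = max(1+27, 5+24, 9+19, …, 12+1, 17+0) = 29
One optimal cutting: 8 + 2 → $24 + $5 = $29.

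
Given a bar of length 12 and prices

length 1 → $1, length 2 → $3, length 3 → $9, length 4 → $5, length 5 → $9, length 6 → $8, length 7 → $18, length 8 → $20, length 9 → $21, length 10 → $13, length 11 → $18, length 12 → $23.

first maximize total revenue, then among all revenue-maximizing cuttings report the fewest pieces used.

Build r[k] bottom-up: r[k] = max over allowed piece i of (p[i] + r[k−i]).
r[1] = 1
r[2] = max(1+1, 3+0) = 3
r[3] = max(1+3, 3+1, 9+0) = 9
r[4] = max(1+9, 3+3, 9+1, 5+0) = 10
r[5] = max(1+10, 3+9, 9+3, 5+1, 9+0) = 12
r[6] = max(1+12, 3+10, 9+9, 5+3, 9+1, 8+0) = 18
r[7] = max(1+18, 3+12, 9+10, …, 8+1, 18+0) = 19
r[8] = max(1+19, 3+18, 9+12, …, 18+1, 20+0) = 21
r[9] = max(1+21, 3+19, 9+18, …, 20+1, 21+0) = 27
r[10] = max(1+27, 3+21, 9+19, …, 21+1, 13+0) = 28
r[11] = max(1+28, 3+27, 9+21, …, 13+1, 18+0) = 30
r[12] = max(1+30, 3+28, 9+27, …, 18+1, 23+0) = 36
Maximum revenue is $36.
Now minimize piece count subject to staying optimal: for each k, pieces[k] = 1 + min over i with p[i]+r[k−i]=r[k] of pieces[k−i].
pieces[9] = 3
pieces[10] = 4
pieces[11] = 4
pieces[12] = 4

4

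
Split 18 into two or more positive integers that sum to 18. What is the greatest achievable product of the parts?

Define g[k] = max over 1≤i<k of i · max(k−i, g[k−i]); the inner max lets the remainder stay uncut if that's better.
g[2] = 1*max(1,0) = 1*1 = 1
g[3] = max(1*2, 2*1) = 2
g[4] = max(1*3, 2*2, 3*1) = 4
g[5] = max(1*4, 2*3, 3*2, 4*1) = 6
g[6] = max(1*6, 2*4, 3*3, 4*2, 5*1) = 9
g[7] = max(1*9, 2*6, 3*4, 4*3, 5*2, 6*1) = 12
g[8] = max(1*12, 2*9, 3*6, …, 6*2, 7*1) = 18
g[9] = max(1*18, 2*12, 3*9, …, 7*2, 8*1) = 27
g[10] = max(1*27, 2*18, 3*12, …, 8*2, 9*1) = 36
g[11] = max(1*36, 2*27, 3*18, …, 9*2, 10*1) = 54
g[12] = max(1*54, 2*36, 3*27, …, 10*2, 11*1) = 81
g[13] = max(1*81, 2*54, 3*36, …, 11*2, 12*1) = 108
g[14] = max(1*108, 2*81, 3*54, …, 12*2, 13*1) = 162
g[15] = max(1*162, 2*108, 3*81, …, 13*2, 14*1) = 243
g[16] = max(1*243, 2*162, 3*108, …, 14*2, 15*1) = 324
g[17] = max(1*324, 2*243, 3*162, …, 15*2, 16*1) = 486
g[18] = max(1*486, 2*324, 3*243, …, 16*2, 17*1) = 729
One optimal split: 3 + 3 + 3 + 3 + 3 + 3; product 3*3*3*3*3*3 = 729.

729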